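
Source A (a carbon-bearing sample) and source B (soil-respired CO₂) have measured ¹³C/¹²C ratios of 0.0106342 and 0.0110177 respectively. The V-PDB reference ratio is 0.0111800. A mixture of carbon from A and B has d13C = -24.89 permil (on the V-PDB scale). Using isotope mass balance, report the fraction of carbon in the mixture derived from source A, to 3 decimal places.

δ_A = (0.0106342/0.0111800 − 1)×1000 = (0.951181 − 1)×1000 = -48.819 permil
δ_B = (0.0110177/0.0111800 − 1)×1000 = (0.985483 − 1)×1000 = -14.517 permil
f_A = (δ_mix − δ_B)/(δ_A − δ_B) = (-24.89 − (-14.517))/(-48.819 − (-14.517))
f_A = -10.373 / -34.302 = 0.3024

0.302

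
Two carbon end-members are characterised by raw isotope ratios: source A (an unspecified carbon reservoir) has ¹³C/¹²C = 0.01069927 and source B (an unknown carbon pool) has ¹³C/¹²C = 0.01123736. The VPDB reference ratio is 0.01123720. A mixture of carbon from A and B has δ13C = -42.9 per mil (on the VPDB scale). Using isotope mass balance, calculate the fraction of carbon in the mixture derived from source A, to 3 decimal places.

δ_A = (0.01069927/0.01123720 − 1)×1000 = (0.952130 − 1)×1000 = -47.870 per mil
δ_B = (0.01123736/0.01123720 − 1)×1000 = (1.000014 − 1)×1000 = 0.014 per mil
f_A = (δ_mix − δ_B)/(δ_A − δ_B) = (-42.9 − (0.014))/(-47.870 − (0.014))
f_A = -42.914 / -47.885 = 0.8962

0.896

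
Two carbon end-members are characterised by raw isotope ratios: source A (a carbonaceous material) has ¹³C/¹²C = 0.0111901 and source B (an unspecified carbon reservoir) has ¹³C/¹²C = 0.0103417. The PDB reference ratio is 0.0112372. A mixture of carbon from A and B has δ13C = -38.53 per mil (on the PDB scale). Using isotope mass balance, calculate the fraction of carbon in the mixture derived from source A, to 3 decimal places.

δ_A = (0.0111901/0.0112372 − 1)×1000 = (0.995809 − 1)×1000 = -4.191 per mil
δ_B = (0.0103417/0.0112372 − 1)×1000 = (0.920309 − 1)×1000 = -79.691 per mil
f_A = (δ_mix − δ_B)/(δ_A − δ_B) = (-38.53 − (-79.691))/(-4.191 − (-79.691))
f_A = 41.161 / 75.499 = 0.5452

0.545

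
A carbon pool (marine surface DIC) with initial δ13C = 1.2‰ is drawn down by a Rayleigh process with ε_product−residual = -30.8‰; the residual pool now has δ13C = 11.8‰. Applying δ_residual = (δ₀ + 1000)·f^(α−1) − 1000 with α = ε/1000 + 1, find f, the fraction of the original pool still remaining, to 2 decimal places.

α − 1 = ε/1000 = -0.0308
(δ_res + 1000)/(δ₀ + 1000) = (11.8 + 1000)/(1.2 + 1000) = 1011.8/1001.2 = 1.010587
f = 1.010587^(1/-0.0308) = exp(ln(1.010587)/-0.0308) = exp(0.01053/-0.0308)
f = exp(-0.3419) = 0.7104

0.71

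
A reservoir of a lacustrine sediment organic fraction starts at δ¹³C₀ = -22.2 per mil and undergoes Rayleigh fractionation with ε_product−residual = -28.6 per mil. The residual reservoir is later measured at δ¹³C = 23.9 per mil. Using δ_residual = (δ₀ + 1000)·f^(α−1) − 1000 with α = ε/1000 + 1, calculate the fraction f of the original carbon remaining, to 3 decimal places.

0.200

α − 1 = ε/1000 = -0.0286
(δ_res + 1000)/(δ₀ + 1000) = (23.9 + 1000)/(-22.2 + 1000) = 1023.9/977.8 = 1.047147
f = 1.047147^(1/-0.0286) = exp(ln(1.047147)/-0.0286) = exp(0.04607/-0.0286)
f = exp(-1.6108) = 0.1997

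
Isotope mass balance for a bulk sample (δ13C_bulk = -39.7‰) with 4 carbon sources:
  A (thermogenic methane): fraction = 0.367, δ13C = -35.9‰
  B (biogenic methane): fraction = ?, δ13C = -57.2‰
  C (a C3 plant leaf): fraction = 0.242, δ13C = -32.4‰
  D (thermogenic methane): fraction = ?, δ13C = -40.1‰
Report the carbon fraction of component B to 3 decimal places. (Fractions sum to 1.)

0.176

Let f_B and f_D be the unknown fractions; fractions sum to 1 so f_B + f_D = 0.391.
Mass balance: Σ fᵢ·δᵢ = δ_bulk ⇒ f_B·(-57.2) + f_D·(-40.1) = -39.7 − (-21.016) = -18.684
Substitute f_D = 0.391 − f_B:
f_B·(-57.2 − -40.1) = -18.684 − 0.391×(-40.1) = -3.005
f_B = -3.005 / -17.1 = 0.1757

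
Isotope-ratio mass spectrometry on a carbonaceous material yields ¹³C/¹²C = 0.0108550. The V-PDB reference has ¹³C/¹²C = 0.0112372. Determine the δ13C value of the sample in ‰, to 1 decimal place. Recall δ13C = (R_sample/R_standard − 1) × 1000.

-34.0‰

δ13C = (R_sample / R_standard − 1) × 1000
R_sample / R_standard = 0.0108550 / 0.0112372 = 0.965988
δ13C = (0.965988 − 1) × 1000 = -34.01‰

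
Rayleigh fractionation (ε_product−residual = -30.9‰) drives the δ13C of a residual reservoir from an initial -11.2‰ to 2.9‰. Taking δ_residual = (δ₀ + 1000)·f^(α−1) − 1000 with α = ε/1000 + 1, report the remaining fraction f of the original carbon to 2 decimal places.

0.63

α − 1 = ε/1000 = -0.0309
(δ_res + 1000)/(δ₀ + 1000) = (2.9 + 1000)/(-11.2 + 1000) = 1002.9/988.8 = 1.014260
f = 1.014260^(1/-0.0309) = exp(ln(1.014260)/-0.0309) = exp(0.01416/-0.0309)
f = exp(-0.4582) = 0.6324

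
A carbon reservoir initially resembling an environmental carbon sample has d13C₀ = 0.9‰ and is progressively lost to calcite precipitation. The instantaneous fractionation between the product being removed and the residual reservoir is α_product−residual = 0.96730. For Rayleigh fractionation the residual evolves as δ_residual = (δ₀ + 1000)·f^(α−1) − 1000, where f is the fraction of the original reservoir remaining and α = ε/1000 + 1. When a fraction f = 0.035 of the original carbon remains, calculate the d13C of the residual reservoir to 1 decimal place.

Rayleigh residual: δ_res = (δ₀ + 1000)·f^(α−1) − 1000
α − 1 = -0.03270
f^(α−1) = 0.035^(-0.03270) = 1.115858
δ_res = (0.9 + 1000) × 1.115858 − 1000 = 1116.862 − 1000 = 116.86‰

116.9‰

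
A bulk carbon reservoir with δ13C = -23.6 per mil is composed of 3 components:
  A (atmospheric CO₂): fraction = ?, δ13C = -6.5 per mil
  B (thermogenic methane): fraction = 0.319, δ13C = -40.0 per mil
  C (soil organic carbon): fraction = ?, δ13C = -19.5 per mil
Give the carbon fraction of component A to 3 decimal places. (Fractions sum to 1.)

Let f_A and f_C be the unknown fractions; fractions sum to 1 so f_A + f_C = 0.681.
Mass balance: Σ fᵢ·δᵢ = δ_bulk ⇒ f_A·(-6.5) + f_C·(-19.5) = -23.6 − (-12.760) = -10.840
Substitute f_C = 0.681 − f_A:
f_A·(-6.5 − -19.5) = -10.840 − 0.681×(-19.5) = 2.439
f_A = 2.439 / 13.0 = 0.1877

0.188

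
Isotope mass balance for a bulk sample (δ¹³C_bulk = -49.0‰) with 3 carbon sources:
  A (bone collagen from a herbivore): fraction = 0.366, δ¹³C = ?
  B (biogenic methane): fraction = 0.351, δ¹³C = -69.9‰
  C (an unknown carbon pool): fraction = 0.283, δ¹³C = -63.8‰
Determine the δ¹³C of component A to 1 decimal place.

-17.5‰

Isotope mass balance: δ_bulk = Σ fᵢ·δᵢ.
-49.0 = 0.366×δ_A + 0.351×(-69.9) + 0.283×(-63.8)
0.366·δ_A = -49.0 − (-42.590) = -6.410
δ_A = -6.410 / 0.366 = -17.51‰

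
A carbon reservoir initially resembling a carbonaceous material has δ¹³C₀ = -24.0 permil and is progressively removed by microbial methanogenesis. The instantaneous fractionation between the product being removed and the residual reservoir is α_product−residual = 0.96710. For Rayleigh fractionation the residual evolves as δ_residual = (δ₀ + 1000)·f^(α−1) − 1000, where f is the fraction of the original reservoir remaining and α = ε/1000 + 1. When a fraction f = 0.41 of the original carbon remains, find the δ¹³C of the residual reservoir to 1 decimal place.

Rayleigh residual: δ_res = (δ₀ + 1000)·f^(α−1) − 1000
α − 1 = -0.03290
f^(α−1) = 0.41^(-0.03290) = 1.029768
δ_res = (-24.0 + 1000) × 1.029768 − 1000 = 1005.054 − 1000 = 5.05 permil

5.1 permil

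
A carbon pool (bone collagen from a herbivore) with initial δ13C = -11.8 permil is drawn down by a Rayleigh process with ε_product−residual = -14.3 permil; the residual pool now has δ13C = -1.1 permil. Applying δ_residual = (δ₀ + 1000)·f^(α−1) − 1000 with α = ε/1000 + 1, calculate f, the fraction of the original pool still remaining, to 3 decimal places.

α − 1 = ε/1000 = -0.0143
(δ_res + 1000)/(δ₀ + 1000) = (-1.1 + 1000)/(-11.8 + 1000) = 998.9/988.2 = 1.010828
f = 1.010828^(1/-0.0143) = exp(ln(1.010828)/-0.0143) = exp(0.01077/-0.0143)
f = exp(-0.7531) = 0.4709

0.471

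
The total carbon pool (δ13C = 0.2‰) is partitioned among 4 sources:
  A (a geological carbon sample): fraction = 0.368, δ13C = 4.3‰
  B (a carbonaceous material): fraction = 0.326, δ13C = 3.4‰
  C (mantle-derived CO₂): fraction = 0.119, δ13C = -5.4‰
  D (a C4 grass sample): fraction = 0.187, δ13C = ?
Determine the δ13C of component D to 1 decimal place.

-9.9‰

Isotope mass balance: δ_bulk = Σ fᵢ·δᵢ.
0.2 = 0.368×(4.3) + 0.326×(3.4) + 0.119×(-5.4) + 0.187×δ_D
0.187·δ_D = 0.2 − (2.048) = -1.848
δ_D = -1.848 / 0.187 = -9.88‰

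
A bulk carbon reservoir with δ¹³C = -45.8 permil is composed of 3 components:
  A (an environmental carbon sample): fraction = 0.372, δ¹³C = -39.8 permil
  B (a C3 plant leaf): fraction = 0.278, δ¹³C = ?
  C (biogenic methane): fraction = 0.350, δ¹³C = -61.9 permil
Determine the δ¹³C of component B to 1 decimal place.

Isotope mass balance: δ_bulk = Σ fᵢ·δᵢ.
-45.8 = 0.372×(-39.8) + 0.278×δ_B + 0.350×(-61.9)
0.278·δ_B = -45.8 − (-36.471) = -9.329
δ_B = -9.329 / 0.278 = -33.56 permil

-33.6 permil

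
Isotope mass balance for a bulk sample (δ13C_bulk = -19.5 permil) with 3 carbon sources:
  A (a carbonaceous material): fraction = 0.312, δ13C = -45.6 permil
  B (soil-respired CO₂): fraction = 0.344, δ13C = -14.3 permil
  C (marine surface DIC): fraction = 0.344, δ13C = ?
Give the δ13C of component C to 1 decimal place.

Isotope mass balance: δ_bulk = Σ fᵢ·δᵢ.
-19.5 = 0.312×(-45.6) + 0.344×(-14.3) + 0.344×δ_C
0.344·δ_C = -19.5 − (-19.146) = -0.354
δ_C = -0.354 / 0.344 = -1.03 permil

-1.0 permil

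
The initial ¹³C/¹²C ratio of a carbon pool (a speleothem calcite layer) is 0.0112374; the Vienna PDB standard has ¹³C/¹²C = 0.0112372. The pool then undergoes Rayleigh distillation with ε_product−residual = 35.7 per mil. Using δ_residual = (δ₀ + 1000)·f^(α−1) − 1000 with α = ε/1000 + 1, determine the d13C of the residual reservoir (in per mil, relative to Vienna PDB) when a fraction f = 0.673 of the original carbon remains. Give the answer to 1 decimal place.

-14.0 per mil

δ₀ = (0.0112374/0.0112372 − 1)×1000 = (1.000018 − 1)×1000 = 0.018 per mil
α − 1 = ε/1000 = 0.0357
f^(α−1) = 0.673^(0.0357) = 0.985962
δ_res = (0.018 + 1000) × 0.985962 − 1000 = 985.979 − 1000 = -14.02 per mil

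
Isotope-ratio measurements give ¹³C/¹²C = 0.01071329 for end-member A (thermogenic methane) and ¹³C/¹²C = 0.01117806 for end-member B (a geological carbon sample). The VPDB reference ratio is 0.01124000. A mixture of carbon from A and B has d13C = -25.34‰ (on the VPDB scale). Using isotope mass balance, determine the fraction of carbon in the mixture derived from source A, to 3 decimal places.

δ_A = (0.01071329/0.01124000 − 1)×1000 = (0.953140 − 1)×1000 = -46.860‰
δ_B = (0.01117806/0.01124000 − 1)×1000 = (0.994489 − 1)×1000 = -5.511‰
f_A = (δ_mix − δ_B)/(δ_A − δ_B) = (-25.34 − (-5.511))/(-46.860 − (-5.511))
f_A = -19.829 / -41.350 = 0.4796

0.480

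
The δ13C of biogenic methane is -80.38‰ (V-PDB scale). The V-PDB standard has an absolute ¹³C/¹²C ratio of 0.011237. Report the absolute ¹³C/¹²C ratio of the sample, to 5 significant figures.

0.010334

R_sample = R_standard × (δ13C/1000 + 1)
R_sample = 0.011237 × (-80.38/1000 + 1) = 0.011237 × 0.919620
R_sample = 0.0103338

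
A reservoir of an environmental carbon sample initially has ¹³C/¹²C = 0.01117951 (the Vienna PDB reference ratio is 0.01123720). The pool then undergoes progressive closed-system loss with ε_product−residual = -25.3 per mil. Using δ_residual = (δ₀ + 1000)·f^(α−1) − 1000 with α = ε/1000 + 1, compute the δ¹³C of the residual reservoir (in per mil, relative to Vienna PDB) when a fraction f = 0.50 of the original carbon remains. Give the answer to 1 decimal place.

12.5 per mil

δ₀ = (0.01117951/0.01123720 − 1)×1000 = (0.994866 − 1)×1000 = -5.134 per mil
α − 1 = ε/1000 = -0.0253
f^(α−1) = 0.50^(-0.0253) = 1.017691
δ_res = (-5.134 + 1000) × 1.017691 − 1000 = 1012.467 − 1000 = 12.47 per mil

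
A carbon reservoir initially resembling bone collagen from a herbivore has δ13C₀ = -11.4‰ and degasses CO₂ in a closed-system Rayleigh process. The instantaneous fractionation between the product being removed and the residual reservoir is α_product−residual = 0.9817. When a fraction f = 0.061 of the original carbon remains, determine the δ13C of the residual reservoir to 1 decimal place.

Rayleigh residual: δ_res = (δ₀ + 1000)·f^(α−1) − 1000
α − 1 = -0.01830
f^(α−1) = 0.061^(-0.01830) = 1.052515
δ_res = (-11.4 + 1000) × 1.052515 − 1000 = 1040.517 − 1000 = 40.52‰

40.5‰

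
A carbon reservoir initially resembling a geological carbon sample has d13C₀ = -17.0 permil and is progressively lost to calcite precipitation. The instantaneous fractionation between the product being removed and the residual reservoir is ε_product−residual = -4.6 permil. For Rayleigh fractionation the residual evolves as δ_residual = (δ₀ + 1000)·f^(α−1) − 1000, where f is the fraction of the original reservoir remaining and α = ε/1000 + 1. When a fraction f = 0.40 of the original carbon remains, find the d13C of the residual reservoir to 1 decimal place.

Rayleigh residual: δ_res = (δ₀ + 1000)·f^(α−1) − 1000
α = ε/1000 + 1 = 0.99540, so α − 1 = -0.00460
f^(α−1) = 0.40^(-0.00460) = 1.004224
δ_res = (-17.0 + 1000) × 1.004224 − 1000 = 987.152 − 1000 = -12.85 permil

-12.8 permil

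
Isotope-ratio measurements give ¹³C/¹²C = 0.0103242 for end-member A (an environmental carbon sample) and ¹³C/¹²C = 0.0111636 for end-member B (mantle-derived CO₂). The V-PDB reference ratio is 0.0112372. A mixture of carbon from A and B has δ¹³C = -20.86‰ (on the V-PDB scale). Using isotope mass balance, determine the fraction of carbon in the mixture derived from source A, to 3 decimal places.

δ_A = (0.0103242/0.0112372 − 1)×1000 = (0.918752 − 1)×1000 = -81.248‰
δ_B = (0.0111636/0.0112372 − 1)×1000 = (0.993450 − 1)×1000 = -6.550‰
f_A = (δ_mix − δ_B)/(δ_A − δ_B) = (-20.86 − (-6.550))/(-81.248 − (-6.550))
f_A = -14.310 / -74.698 = 0.1916

0.192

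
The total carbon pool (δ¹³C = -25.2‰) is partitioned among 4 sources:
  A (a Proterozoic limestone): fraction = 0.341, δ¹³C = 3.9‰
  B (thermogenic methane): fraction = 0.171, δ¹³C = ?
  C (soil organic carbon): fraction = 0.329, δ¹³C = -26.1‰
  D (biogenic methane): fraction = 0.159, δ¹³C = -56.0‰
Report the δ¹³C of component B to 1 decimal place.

-52.9‰

Isotope mass balance: δ_bulk = Σ fᵢ·δᵢ.
-25.2 = 0.341×(3.9) + 0.171×δ_B + 0.329×(-26.1) + 0.159×(-56.0)
0.171·δ_B = -25.2 − (-16.161) = -9.039
δ_B = -9.039 / 0.171 = -52.86‰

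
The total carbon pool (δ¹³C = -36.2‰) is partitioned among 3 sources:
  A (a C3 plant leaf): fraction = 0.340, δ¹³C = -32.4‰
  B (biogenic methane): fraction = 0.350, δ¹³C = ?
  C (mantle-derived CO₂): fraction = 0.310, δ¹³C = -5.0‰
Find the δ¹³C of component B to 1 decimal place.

Isotope mass balance: δ_bulk = Σ fᵢ·δᵢ.
-36.2 = 0.340×(-32.4) + 0.350×δ_B + 0.310×(-5.0)
0.350·δ_B = -36.2 − (-12.566) = -23.634
δ_B = -23.634 / 0.350 = -67.53‰

-67.5‰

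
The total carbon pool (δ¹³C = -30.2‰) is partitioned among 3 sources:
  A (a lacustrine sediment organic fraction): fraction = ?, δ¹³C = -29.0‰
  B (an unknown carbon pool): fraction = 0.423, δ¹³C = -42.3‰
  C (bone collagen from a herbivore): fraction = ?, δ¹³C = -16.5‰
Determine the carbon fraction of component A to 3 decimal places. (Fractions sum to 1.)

Let f_A and f_C be the unknown fractions; fractions sum to 1 so f_A + f_C = 0.577.
Mass balance: Σ fᵢ·δᵢ = δ_bulk ⇒ f_A·(-29.0) + f_C·(-16.5) = -30.2 − (-17.893) = -12.307
Substitute f_C = 0.577 − f_A:
f_A·(-29.0 − -16.5) = -12.307 − 0.577×(-16.5) = -2.787
f_A = -2.787 / -12.5 = 0.2229

0.223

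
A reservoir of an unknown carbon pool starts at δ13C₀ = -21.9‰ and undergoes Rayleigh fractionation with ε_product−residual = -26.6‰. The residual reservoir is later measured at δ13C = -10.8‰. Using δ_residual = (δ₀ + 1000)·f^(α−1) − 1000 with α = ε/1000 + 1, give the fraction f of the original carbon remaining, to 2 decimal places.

α − 1 = ε/1000 = -0.0266
(δ_res + 1000)/(δ₀ + 1000) = (-10.8 + 1000)/(-21.9 + 1000) = 989.2/978.1 = 1.011349
f = 1.011349^(1/-0.0266) = exp(ln(1.011349)/-0.0266) = exp(0.01128/-0.0266)
f = exp(-0.4242) = 0.6543

0.65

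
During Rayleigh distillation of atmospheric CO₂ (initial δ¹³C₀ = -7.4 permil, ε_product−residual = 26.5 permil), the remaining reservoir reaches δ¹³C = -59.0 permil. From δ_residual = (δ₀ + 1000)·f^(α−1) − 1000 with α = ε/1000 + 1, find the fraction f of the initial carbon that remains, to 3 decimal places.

0.133

α − 1 = ε/1000 = 0.0265
(δ_res + 1000)/(δ₀ + 1000) = (-59.0 + 1000)/(-7.4 + 1000) = 941.0/992.6 = 0.948015
f = 0.948015^(1/0.0265) = exp(ln(0.948015)/0.0265) = exp(-0.05338/0.0265)
f = exp(-2.0145) = 0.1334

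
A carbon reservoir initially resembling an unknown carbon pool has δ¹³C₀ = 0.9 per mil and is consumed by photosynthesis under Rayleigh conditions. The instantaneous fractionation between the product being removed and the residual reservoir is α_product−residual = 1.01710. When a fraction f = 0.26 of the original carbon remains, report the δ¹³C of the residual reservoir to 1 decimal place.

-21.9 per mil

Rayleigh residual: δ_res = (δ₀ + 1000)·f^(α−1) − 1000
α − 1 = 0.01710
f^(α−1) = 0.26^(0.01710) = 0.977228
δ_res = (0.9 + 1000) × 0.977228 − 1000 = 978.108 − 1000 = -21.89 per mil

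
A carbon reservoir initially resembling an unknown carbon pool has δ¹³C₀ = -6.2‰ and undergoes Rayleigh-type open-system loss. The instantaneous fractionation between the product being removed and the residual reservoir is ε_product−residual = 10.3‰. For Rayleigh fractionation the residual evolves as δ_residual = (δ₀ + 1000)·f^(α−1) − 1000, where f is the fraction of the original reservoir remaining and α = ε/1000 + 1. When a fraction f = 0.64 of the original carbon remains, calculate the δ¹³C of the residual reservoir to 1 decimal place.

Rayleigh residual: δ_res = (δ₀ + 1000)·f^(α−1) − 1000
α = ε/1000 + 1 = 1.01030, so α − 1 = 0.01030
f^(α−1) = 0.64^(0.01030) = 0.995414
δ_res = (-6.2 + 1000) × 0.995414 − 1000 = 989.242 − 1000 = -10.76‰

-10.8‰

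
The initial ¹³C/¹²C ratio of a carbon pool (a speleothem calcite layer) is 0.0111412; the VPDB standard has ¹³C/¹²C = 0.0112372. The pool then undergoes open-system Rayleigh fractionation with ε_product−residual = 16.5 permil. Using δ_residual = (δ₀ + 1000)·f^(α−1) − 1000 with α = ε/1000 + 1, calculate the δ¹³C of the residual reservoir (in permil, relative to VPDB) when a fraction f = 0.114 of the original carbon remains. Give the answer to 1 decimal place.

δ₀ = (0.0111412/0.0112372 − 1)×1000 = (0.991457 − 1)×1000 = -8.543 permil
α − 1 = ε/1000 = 0.0165
f^(α−1) = 0.114^(0.0165) = 0.964804
δ_res = (-8.543 + 1000) × 0.964804 − 1000 = 956.561 − 1000 = -43.44 permil

-43.4 permil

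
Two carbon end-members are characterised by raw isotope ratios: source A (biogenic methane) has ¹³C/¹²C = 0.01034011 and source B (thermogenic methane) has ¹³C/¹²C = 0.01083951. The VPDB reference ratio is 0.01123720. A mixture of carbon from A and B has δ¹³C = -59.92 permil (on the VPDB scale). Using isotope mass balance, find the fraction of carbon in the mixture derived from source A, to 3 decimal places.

δ_A = (0.01034011/0.01123720 − 1)×1000 = (0.920168 − 1)×1000 = -79.832 permil
δ_B = (0.01083951/0.01123720 − 1)×1000 = (0.964610 − 1)×1000 = -35.390 permil
f_A = (δ_mix − δ_B)/(δ_A − δ_B) = (-59.92 − (-35.390))/(-79.832 − (-35.390))
f_A = -24.530 / -44.442 = 0.5519

0.552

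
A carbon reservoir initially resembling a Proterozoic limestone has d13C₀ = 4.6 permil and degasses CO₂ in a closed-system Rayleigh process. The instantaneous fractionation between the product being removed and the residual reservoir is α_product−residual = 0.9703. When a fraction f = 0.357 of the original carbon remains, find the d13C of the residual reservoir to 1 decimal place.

35.8 permil

Rayleigh residual: δ_res = (δ₀ + 1000)·f^(α−1) − 1000
α − 1 = -0.02970
f^(α−1) = 0.357^(-0.02970) = 1.031064
δ_res = (4.6 + 1000) × 1.031064 − 1000 = 1035.807 − 1000 = 35.81 permil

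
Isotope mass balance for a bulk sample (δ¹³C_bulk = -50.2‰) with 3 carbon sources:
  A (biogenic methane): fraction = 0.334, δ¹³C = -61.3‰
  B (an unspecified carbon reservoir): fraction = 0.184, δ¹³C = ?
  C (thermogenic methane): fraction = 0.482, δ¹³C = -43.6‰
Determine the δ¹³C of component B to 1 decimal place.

Isotope mass balance: δ_bulk = Σ fᵢ·δᵢ.
-50.2 = 0.334×(-61.3) + 0.184×δ_B + 0.482×(-43.6)
0.184·δ_B = -50.2 − (-41.489) = -8.711
δ_B = -8.711 / 0.184 = -47.34‰

-47.3‰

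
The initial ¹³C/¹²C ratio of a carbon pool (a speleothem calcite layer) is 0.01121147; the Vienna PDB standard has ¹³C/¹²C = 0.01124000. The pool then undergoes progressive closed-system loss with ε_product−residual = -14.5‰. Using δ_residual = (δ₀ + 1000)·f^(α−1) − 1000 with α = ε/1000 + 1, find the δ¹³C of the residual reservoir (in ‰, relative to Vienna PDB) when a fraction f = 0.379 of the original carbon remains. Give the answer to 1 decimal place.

11.6‰

δ₀ = (0.01121147/0.01124000 − 1)×1000 = (0.997462 − 1)×1000 = -2.538‰
α − 1 = ε/1000 = -0.0145
f^(α−1) = 0.379^(-0.0145) = 1.014168
δ_res = (-2.538 + 1000) × 1.014168 − 1000 = 1011.593 − 1000 = 11.59‰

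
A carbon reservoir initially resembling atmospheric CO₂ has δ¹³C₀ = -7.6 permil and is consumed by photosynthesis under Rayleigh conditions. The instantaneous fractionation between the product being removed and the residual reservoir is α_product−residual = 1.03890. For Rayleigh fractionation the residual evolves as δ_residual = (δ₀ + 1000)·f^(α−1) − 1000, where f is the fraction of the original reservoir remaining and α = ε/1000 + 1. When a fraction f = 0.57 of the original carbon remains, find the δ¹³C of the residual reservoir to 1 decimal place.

Rayleigh residual: δ_res = (δ₀ + 1000)·f^(α−1) − 1000
α − 1 = 0.03890
f^(α−1) = 0.57^(0.03890) = 0.978371
δ_res = (-7.6 + 1000) × 0.978371 − 1000 = 970.935 − 1000 = -29.06 permil

-29.1 permil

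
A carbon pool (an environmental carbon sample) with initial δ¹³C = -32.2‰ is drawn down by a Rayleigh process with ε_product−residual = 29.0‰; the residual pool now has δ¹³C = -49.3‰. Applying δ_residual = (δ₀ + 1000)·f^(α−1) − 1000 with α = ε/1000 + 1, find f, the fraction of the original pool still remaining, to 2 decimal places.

0.54

α − 1 = ε/1000 = 0.0290
(δ_res + 1000)/(δ₀ + 1000) = (-49.3 + 1000)/(-32.2 + 1000) = 950.7/967.8 = 0.982331
f = 0.982331^(1/0.0290) = exp(ln(0.982331)/0.0290) = exp(-0.01783/0.0290)
f = exp(-0.6147) = 0.5408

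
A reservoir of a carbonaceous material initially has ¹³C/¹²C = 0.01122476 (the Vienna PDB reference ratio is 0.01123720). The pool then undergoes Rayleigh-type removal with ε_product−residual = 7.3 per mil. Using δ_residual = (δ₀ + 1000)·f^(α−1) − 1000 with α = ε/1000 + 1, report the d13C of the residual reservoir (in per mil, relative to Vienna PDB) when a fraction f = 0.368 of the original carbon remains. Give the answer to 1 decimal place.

-8.4 per mil

δ₀ = (0.01122476/0.01123720 − 1)×1000 = (0.998893 − 1)×1000 = -1.107 per mil
α − 1 = ε/1000 = 0.0073
f^(α−1) = 0.368^(0.0073) = 0.992729
δ_res = (-1.107 + 1000) × 0.992729 − 1000 = 991.630 − 1000 = -8.37 per mil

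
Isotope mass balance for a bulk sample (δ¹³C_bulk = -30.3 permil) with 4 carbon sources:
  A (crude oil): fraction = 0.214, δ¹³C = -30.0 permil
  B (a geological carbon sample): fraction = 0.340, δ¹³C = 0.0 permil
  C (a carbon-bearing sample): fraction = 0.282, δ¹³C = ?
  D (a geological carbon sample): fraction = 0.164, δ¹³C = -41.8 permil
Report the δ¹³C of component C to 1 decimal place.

Isotope mass balance: δ_bulk = Σ fᵢ·δᵢ.
-30.3 = 0.214×(-30.0) + 0.340×(0.0) + 0.282×δ_C + 0.164×(-41.8)
0.282·δ_C = -30.3 − (-13.275) = -17.025
δ_C = -17.025 / 0.282 = -60.37 permil

-60.4 permil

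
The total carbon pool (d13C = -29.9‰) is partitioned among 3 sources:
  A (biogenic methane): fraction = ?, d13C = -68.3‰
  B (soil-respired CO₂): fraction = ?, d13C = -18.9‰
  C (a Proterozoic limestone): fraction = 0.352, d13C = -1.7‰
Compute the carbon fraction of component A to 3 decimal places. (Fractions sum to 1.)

0.345

Let f_A and f_B be the unknown fractions; fractions sum to 1 so f_A + f_B = 0.648.
Mass balance: Σ fᵢ·δᵢ = δ_bulk ⇒ f_A·(-68.3) + f_B·(-18.9) = -29.9 − (-0.598) = -29.302
Substitute f_B = 0.648 − f_A:
f_A·(-68.3 − -18.9) = -29.302 − 0.648×(-18.9) = -17.054
f_A = -17.054 / -49.4 = 0.3452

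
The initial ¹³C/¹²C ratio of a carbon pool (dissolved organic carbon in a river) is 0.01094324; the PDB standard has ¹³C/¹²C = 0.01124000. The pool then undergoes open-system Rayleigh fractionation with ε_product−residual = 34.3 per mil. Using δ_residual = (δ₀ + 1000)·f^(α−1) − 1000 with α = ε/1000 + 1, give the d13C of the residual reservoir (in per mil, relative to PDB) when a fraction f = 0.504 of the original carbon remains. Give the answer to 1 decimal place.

δ₀ = (0.01094324/0.01124000 − 1)×1000 = (0.973598 − 1)×1000 = -26.402 per mil
α − 1 = ε/1000 = 0.0343
f^(α−1) = 0.504^(0.0343) = 0.976772
δ_res = (-26.402 + 1000) × 0.976772 − 1000 = 950.983 − 1000 = -49.02 per mil

-49.0 per mil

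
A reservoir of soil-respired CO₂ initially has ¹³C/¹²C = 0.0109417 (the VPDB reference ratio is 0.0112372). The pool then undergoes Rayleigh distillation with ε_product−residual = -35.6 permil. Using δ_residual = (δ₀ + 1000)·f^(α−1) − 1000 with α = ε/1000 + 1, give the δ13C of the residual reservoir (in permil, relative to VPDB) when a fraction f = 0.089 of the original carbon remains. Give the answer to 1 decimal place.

δ₀ = (0.0109417/0.0112372 − 1)×1000 = (0.973703 − 1)×1000 = -26.297 permil
α − 1 = ε/1000 = -0.0356
f^(α−1) = 0.089^(-0.0356) = 1.089938
δ_res = (-26.297 + 1000) × 1.089938 − 1000 = 1061.276 − 1000 = 61.28 permil

61.3 permil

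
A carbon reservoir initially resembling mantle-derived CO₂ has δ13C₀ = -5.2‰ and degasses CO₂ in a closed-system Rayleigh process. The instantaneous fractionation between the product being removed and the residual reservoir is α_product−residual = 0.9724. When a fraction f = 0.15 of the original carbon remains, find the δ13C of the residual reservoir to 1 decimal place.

Rayleigh residual: δ_res = (δ₀ + 1000)·f^(α−1) − 1000
α − 1 = -0.02760
f^(α−1) = 0.15^(-0.02760) = 1.053756
δ_res = (-5.2 + 1000) × 1.053756 − 1000 = 1048.276 − 1000 = 48.28‰

48.3‰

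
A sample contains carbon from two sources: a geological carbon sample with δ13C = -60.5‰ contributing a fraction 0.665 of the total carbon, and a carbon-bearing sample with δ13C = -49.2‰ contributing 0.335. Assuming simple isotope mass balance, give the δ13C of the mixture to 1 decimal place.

-56.7‰

δ_mix = f_A·δ_A + f_B·δ_B
δ_mix = 0.665 × (-60.5) + 0.335 × (-49.2)
δ_mix = -40.23 + -16.48 = -56.71‰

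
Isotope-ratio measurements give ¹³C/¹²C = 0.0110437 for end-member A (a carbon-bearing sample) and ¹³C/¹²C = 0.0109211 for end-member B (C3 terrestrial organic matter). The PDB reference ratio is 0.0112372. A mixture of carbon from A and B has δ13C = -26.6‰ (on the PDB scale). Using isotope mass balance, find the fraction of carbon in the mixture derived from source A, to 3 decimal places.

0.140

δ_A = (0.0110437/0.0112372 − 1)×1000 = (0.982780 − 1)×1000 = -17.220‰
δ_B = (0.0109211/0.0112372 − 1)×1000 = (0.971870 − 1)×1000 = -28.130‰
f_A = (δ_mix − δ_B)/(δ_A − δ_B) = (-26.6 − (-28.130))/(-17.220 − (-28.130))
f_A = 1.530 / 10.910 = 0.1402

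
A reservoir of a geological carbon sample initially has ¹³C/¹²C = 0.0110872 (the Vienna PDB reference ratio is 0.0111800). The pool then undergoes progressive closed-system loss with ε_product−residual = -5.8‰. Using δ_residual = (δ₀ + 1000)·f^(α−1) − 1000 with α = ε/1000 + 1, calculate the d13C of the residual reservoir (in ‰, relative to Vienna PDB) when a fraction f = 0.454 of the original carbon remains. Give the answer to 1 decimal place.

-3.7‰

δ₀ = (0.0110872/0.0111800 − 1)×1000 = (0.991699 − 1)×1000 = -8.301‰
α − 1 = ε/1000 = -0.0058
f^(α−1) = 0.454^(-0.0058) = 1.004591
δ_res = (-8.301 + 1000) × 1.004591 − 1000 = 996.252 − 1000 = -3.75‰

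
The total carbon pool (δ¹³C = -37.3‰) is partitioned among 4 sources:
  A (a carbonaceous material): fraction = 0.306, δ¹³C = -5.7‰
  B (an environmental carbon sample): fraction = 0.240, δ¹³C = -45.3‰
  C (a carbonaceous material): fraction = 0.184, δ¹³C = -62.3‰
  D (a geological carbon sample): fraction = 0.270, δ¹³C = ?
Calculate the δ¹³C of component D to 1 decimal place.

Isotope mass balance: δ_bulk = Σ fᵢ·δᵢ.
-37.3 = 0.306×(-5.7) + 0.240×(-45.3) + 0.184×(-62.3) + 0.270×δ_D
0.270·δ_D = -37.3 − (-24.079) = -13.221
δ_D = -13.221 / 0.270 = -48.97‰

-49.0‰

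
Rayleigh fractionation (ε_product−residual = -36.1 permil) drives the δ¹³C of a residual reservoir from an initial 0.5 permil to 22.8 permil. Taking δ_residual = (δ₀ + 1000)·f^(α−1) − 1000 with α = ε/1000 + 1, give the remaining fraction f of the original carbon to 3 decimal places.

0.543

α − 1 = ε/1000 = -0.0361
(δ_res + 1000)/(δ₀ + 1000) = (22.8 + 1000)/(0.5 + 1000) = 1022.8/1000.5 = 1.022289
f = 1.022289^(1/-0.0361) = exp(ln(1.022289)/-0.0361) = exp(0.02204/-0.0361)
f = exp(-0.6106) = 0.5430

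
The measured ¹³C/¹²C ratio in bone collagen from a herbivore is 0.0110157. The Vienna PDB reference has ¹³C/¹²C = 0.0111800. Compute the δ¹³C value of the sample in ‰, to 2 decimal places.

δ¹³C = (R_sample / R_standard − 1) × 1000
R_sample / R_standard = 0.0110157 / 0.0111800 = 0.985304
δ¹³C = (0.985304 − 1) × 1000 = -14.696‰

-14.70‰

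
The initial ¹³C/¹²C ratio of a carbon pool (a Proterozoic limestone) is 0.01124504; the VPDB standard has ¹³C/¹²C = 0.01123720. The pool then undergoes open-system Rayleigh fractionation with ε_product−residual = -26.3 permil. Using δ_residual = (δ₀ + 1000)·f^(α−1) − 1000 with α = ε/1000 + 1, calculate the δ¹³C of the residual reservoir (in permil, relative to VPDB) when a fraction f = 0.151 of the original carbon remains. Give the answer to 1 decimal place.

δ₀ = (0.01124504/0.01123720 − 1)×1000 = (1.000698 − 1)×1000 = 0.698 permil
α − 1 = ε/1000 = -0.0263
f^(α−1) = 0.151^(-0.0263) = 1.050976
δ_res = (0.698 + 1000) × 1.050976 − 1000 = 1051.710 − 1000 = 51.71 permil

51.7 permil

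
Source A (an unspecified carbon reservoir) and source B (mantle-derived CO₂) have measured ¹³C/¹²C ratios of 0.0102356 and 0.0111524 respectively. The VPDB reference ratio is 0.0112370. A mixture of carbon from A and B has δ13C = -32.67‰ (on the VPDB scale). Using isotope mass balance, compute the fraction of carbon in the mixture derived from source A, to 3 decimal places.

0.308

δ_A = (0.0102356/0.0112370 − 1)×1000 = (0.910884 − 1)×1000 = -89.116‰
δ_B = (0.0111524/0.0112370 − 1)×1000 = (0.992471 − 1)×1000 = -7.529‰
f_A = (δ_mix − δ_B)/(δ_A − δ_B) = (-32.67 − (-7.529))/(-89.116 − (-7.529))
f_A = -25.141 / -81.588 = 0.3082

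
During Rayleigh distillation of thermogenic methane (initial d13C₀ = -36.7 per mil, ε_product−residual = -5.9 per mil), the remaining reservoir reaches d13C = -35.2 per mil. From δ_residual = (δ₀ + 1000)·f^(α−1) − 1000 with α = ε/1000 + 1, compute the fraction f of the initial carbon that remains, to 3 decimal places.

0.768

α − 1 = ε/1000 = -0.0059
(δ_res + 1000)/(δ₀ + 1000) = (-35.2 + 1000)/(-36.7 + 1000) = 964.8/963.3 = 1.001557
f = 1.001557^(1/-0.0059) = exp(ln(1.001557)/-0.0059) = exp(0.00156/-0.0059)
f = exp(-0.2637) = 0.7682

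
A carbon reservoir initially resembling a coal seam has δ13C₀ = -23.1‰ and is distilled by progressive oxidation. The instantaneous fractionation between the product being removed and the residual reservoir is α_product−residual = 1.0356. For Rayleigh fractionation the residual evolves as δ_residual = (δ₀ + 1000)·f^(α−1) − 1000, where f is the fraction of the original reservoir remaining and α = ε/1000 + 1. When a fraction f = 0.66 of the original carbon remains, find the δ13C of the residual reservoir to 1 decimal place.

-37.4‰

Rayleigh residual: δ_res = (δ₀ + 1000)·f^(α−1) − 1000
α − 1 = 0.03560
f^(α−1) = 0.66^(0.03560) = 0.985317
δ_res = (-23.1 + 1000) × 0.985317 − 1000 = 962.556 − 1000 = -37.44‰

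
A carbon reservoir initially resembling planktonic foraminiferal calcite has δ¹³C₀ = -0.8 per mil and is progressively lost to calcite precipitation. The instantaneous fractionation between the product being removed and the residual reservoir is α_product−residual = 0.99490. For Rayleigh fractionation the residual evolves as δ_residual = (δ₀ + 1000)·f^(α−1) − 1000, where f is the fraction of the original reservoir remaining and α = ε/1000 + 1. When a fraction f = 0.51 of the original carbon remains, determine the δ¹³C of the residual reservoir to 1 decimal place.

2.6 per mil

Rayleigh residual: δ_res = (δ₀ + 1000)·f^(α−1) − 1000
α − 1 = -0.00510
f^(α−1) = 0.51^(-0.00510) = 1.003440
δ_res = (-0.8 + 1000) × 1.003440 − 1000 = 1002.637 − 1000 = 2.64 per mil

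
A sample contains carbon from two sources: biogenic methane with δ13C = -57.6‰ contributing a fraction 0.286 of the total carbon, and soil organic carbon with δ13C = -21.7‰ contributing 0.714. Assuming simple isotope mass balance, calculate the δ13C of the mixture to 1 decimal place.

-32.0‰

δ_mix = f_A·δ_A + f_B·δ_B
δ_mix = 0.286 × (-57.6) + 0.714 × (-21.7)
δ_mix = -16.47 + -15.49 = -31.97‰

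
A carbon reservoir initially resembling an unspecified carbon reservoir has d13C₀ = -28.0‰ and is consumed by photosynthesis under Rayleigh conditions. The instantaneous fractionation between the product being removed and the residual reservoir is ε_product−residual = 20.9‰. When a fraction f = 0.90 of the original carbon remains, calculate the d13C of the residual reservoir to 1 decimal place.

-30.1‰

Rayleigh residual: δ_res = (δ₀ + 1000)·f^(α−1) − 1000
α = ε/1000 + 1 = 1.02090, so α − 1 = 0.02090
f^(α−1) = 0.90^(0.02090) = 0.997800
δ_res = (-28.0 + 1000) × 0.997800 − 1000 = 969.862 − 1000 = -30.14‰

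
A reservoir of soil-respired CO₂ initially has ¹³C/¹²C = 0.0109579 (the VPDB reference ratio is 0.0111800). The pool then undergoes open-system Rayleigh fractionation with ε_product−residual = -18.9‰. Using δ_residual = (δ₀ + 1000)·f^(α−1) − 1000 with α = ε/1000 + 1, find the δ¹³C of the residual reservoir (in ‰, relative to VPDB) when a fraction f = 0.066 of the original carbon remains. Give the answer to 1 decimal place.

31.8‰

δ₀ = (0.0109579/0.0111800 − 1)×1000 = (0.980134 − 1)×1000 = -19.866‰
α − 1 = ε/1000 = -0.0189
f^(α−1) = 0.066^(-0.0189) = 1.052715
δ_res = (-19.866 + 1000) × 1.052715 − 1000 = 1031.801 − 1000 = 31.80‰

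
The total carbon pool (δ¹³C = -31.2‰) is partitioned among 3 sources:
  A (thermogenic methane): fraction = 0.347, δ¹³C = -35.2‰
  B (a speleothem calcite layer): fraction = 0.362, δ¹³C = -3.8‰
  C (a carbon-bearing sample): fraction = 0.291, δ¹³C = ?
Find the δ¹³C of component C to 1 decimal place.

-60.5‰

Isotope mass balance: δ_bulk = Σ fᵢ·δᵢ.
-31.2 = 0.347×(-35.2) + 0.362×(-3.8) + 0.291×δ_C
0.291·δ_C = -31.2 − (-13.590) = -17.610
δ_C = -17.610 / 0.291 = -60.52‰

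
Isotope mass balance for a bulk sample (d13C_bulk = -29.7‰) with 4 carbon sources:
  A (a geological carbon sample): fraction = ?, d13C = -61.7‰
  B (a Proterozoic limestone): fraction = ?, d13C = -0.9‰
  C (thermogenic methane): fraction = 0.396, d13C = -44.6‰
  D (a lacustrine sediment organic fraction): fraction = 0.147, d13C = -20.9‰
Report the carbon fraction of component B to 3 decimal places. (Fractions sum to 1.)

0.316

Let f_B and f_A be the unknown fractions; fractions sum to 1 so f_B + f_A = 0.457.
Mass balance: Σ fᵢ·δᵢ = δ_bulk ⇒ f_B·(-0.9) + f_A·(-61.7) = -29.7 − (-20.734) = -8.966
Substitute f_A = 0.457 − f_B:
f_B·(-0.9 − -61.7) = -8.966 − 0.457×(-61.7) = 19.231
f_B = 19.231 / 60.8 = 0.3163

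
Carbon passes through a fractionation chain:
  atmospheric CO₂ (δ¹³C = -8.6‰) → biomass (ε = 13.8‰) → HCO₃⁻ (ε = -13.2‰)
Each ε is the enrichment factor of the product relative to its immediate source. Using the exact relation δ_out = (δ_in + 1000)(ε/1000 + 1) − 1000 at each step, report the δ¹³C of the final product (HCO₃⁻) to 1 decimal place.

-8.2‰

step 1: δ = (-8.60 + 1000)·(13.8/1000 + 1) − 1000 = 5.08‰
step 2: δ = (5.08 + 1000)·(-13.2/1000 + 1) − 1000 = -8.19‰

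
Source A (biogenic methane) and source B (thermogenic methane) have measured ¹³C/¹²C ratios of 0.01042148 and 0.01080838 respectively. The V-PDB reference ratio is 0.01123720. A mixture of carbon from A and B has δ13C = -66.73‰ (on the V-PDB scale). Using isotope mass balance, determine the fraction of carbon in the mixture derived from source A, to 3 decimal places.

0.830

δ_A = (0.01042148/0.01123720 − 1)×1000 = (0.927409 − 1)×1000 = -72.591‰
δ_B = (0.01080838/0.01123720 − 1)×1000 = (0.961839 − 1)×1000 = -38.161‰
f_A = (δ_mix − δ_B)/(δ_A − δ_B) = (-66.73 − (-38.161))/(-72.591 − (-38.161))
f_A = -28.569 / -34.430 = 0.8298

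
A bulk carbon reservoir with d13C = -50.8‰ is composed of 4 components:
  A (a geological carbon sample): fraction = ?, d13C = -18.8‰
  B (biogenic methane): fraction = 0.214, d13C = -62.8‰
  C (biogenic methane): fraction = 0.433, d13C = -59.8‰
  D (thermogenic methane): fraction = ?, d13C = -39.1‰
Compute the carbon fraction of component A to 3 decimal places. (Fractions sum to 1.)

0.115

Let f_A and f_D be the unknown fractions; fractions sum to 1 so f_A + f_D = 0.353.
Mass balance: Σ fᵢ·δᵢ = δ_bulk ⇒ f_A·(-18.8) + f_D·(-39.1) = -50.8 − (-39.333) = -11.467
Substitute f_D = 0.353 − f_A:
f_A·(-18.8 − -39.1) = -11.467 − 0.353×(-39.1) = 2.335
f_A = 2.335 / 20.3 = 0.1150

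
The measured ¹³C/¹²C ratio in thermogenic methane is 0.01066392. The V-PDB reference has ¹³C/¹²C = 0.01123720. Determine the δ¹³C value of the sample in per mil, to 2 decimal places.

δ¹³C = (R_sample / R_standard − 1) × 1000
R_sample / R_standard = 0.01066392 / 0.01123720 = 0.948984
δ¹³C = (0.948984 − 1) × 1000 = -51.016 per mil

-51.02 per mil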